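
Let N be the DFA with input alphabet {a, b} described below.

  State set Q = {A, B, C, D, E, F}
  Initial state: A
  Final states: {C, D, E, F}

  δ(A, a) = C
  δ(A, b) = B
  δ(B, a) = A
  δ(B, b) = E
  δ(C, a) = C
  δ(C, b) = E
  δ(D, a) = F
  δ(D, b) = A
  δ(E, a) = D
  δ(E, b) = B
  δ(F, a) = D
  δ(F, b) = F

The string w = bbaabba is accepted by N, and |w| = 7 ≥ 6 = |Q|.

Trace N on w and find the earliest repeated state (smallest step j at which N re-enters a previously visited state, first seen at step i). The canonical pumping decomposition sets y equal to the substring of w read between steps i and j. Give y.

Run of N on w = b b a a b b a:
  step 0: A  (start)
  step 1: B  (read b: A→B)
  step 2: E  (read b: B→E)
  step 3: D  (read a: E→D)
  step 4: F  (read a: D→F)
  step 5: F  (read b: F→F)   ← first repeat (F seen earlier)
  step 6: F  (read b: F→F)
  step 7: D  (read a: F→D)

So i = 4, j = 5, giving x = w[0:4] = bbaa, y = w[4:5] = b, z = w[5:7] = ba.
Check: |xy| = 5 ≤ 6 and |y| = 1 ≥ 1. Reading y takes N from F back to F, so every xyⁱz is accepted.

b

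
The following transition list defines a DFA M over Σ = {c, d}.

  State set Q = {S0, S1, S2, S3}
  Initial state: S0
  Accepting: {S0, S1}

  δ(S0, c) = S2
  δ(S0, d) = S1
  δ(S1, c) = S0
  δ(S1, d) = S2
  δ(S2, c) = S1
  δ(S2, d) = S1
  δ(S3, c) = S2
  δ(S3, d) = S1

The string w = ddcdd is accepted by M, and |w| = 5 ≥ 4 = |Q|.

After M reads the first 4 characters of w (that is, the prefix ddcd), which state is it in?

Run of M on the first 4 characters of w = d d c d:
  step 0: S0  (start)
  step 1: S1  (read d: S0→S1)
  step 2: S2  (read d: S1→S2)
  step 3: S1  (read c: S2→S1)
  step 4: S2  (read d: S1→S2)

After reading 4 characters, M is in state S2.

S2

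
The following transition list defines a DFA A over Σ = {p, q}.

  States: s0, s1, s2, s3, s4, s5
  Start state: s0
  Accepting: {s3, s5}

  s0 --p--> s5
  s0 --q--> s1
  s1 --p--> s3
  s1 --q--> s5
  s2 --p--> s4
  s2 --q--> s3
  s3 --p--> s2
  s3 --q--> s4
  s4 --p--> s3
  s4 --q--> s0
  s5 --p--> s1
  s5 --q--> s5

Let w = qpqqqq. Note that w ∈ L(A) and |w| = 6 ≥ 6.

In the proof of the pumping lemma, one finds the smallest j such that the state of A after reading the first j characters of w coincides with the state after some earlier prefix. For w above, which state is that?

s0

Run of A on w = q p q q q q:
  step 0: s0  (start)
  step 1: s1  (read q: s0→s1)
  step 2: s3  (read p: s1→s3)
  step 3: s4  (read q: s3→s4)
  step 4: s0  (read q: s4→s0)   ← first repeat (s0 seen earlier)
  step 5: s1  (read q: s0→s1)
  step 6: s5  (read q: s1→s5)

The earliest repeat is at step j = 4: A is in s0, which it already visited at step i = 0.
Since A has 6 states, any run of length ≥ 6 visits 6+1 states, so by pigeonhole some state repeats within the first 6 steps — that repeat gives the pumpable loop.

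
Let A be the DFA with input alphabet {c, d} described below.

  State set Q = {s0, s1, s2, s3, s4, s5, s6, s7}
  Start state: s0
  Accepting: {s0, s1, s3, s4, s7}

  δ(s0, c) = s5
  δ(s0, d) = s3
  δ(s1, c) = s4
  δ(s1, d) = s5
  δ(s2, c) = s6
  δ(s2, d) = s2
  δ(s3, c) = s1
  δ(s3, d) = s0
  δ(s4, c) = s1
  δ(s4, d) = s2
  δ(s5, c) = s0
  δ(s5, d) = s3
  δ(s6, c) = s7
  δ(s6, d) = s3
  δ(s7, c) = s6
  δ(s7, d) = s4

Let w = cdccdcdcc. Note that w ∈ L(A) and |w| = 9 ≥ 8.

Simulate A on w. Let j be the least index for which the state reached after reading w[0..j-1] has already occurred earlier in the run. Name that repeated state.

s3

Run of A on w = c d c c d c d c c:
  step 0: s0  (start)
  step 1: s5  (read c: s0→s5)
  step 2: s3  (read d: s5→s3)
  step 3: s1  (read c: s3→s1)
  step 4: s4  (read c: s1→s4)
  step 5: s2  (read d: s4→s2)
  step 6: s6  (read c: s2→s6)
  step 7: s3  (read d: s6→s3)   ← first repeat (s3 seen earlier)
  step 8: s1  (read c: s3→s1)
  step 9: s4  (read c: s1→s4)

The earliest repeat is at step j = 7: A is in s3, which it already visited at step i = 2.
The DFA has 8 states, so the proof of the pumping lemma guarantees a repeated state among the first 8+1 visited; the segment between the two visits is the pumpable y.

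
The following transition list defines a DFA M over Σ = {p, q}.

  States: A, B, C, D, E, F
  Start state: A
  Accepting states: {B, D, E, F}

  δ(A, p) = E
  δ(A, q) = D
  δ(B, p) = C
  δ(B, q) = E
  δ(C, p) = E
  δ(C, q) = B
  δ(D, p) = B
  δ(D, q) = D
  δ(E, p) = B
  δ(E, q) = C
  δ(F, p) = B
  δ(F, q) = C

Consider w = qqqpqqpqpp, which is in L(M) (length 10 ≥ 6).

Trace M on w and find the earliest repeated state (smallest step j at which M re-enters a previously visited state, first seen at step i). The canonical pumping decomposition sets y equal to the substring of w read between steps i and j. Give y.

Run of M on w = q q q p q q p q p p:
  step 0: A  (start)
  step 1: D  (read q: A→D)
  step 2: D  (read q: D→D)   ← first repeat (D seen earlier)
  step 3: D  (read q: D→D)
  step 4: B  (read p: D→B)
  step 5: E  (read q: B→E)
  step 6: C  (read q: E→C)
  step 7: E  (read p: C→E)
  step 8: C  (read q: E→C)
  step 9: E  (read p: C→E)
  step 10: B  (read p: E→B)

So i = 1, j = 2, giving x = w[0:1] = q, y = w[1:2] = q, z = w[2:10] = qpqqpqpp.
Check: |xy| = 2 ≤ 6 and |y| = 1 ≥ 1. Reading y takes M from D back to D, so every xyⁱz is accepted.

q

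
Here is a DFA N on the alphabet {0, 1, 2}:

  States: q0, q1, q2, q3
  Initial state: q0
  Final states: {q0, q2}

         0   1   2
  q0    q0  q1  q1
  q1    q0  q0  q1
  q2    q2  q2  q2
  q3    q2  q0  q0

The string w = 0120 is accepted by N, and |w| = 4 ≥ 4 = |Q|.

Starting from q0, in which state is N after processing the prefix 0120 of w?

q0

State sequence: q0 -0-> q0 -1-> q1 -2-> q1 -0-> q0

After reading 4 characters, N is in state q0.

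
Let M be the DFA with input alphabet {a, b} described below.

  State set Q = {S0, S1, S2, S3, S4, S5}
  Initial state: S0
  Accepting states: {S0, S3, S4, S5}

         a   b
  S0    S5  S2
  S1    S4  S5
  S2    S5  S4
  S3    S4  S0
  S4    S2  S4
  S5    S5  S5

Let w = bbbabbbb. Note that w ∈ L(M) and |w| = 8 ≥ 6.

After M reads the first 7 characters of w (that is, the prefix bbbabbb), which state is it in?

State sequence: S0 -b-> S2 -b-> S4 -b-> S4 -a-> S2 -b-> S4 -b-> S4 -b-> S4

After reading 7 characters, M is in state S4.
(This kind of state-tracing is the core of the pumping-lemma construction: with 6 states, pigeonhole forces a repeat within the first 6 steps.)

S4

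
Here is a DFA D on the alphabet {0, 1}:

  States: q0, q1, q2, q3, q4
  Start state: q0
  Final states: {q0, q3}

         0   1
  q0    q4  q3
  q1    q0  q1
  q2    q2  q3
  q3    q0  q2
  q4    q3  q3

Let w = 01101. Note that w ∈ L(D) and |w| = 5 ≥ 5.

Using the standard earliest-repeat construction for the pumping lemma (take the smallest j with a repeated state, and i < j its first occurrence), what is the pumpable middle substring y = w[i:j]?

State sequence: q0 -0-> q4 -1-> q3 -1-> q2 -0-> q2 -1-> q3
First repeat at step 4: q2 was already visited.

So i = 3, j = 4, giving x = w[0:3] = 011, y = w[3:4] = 0, z = w[4:5] = 1.
Check: |xy| = 4 ≤ 5 and |y| = 1 ≥ 1. Reading y takes D from q2 back to q2, so every xyⁱz is accepted.
With |Q| = 5, pigeonhole forces a state repeat no later than step 5; the substring read between the first and second visits to that state can be pumped.

0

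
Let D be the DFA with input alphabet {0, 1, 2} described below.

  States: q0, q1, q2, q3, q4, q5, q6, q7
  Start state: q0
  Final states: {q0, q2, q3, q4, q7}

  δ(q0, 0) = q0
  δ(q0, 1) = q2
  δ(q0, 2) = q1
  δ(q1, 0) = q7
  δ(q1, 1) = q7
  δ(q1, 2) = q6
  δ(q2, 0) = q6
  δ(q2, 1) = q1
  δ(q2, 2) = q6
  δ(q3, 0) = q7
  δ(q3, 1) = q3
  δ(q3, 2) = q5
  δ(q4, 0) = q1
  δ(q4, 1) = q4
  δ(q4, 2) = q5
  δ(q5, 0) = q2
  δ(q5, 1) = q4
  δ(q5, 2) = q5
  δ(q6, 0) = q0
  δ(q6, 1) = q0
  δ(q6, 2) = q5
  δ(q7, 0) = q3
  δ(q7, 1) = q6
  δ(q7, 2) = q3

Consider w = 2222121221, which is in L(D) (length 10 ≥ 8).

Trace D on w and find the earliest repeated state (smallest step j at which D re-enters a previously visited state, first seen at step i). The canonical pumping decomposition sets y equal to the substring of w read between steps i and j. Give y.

State sequence: q0 -2-> q1 -2-> q6 -2-> q5 -2-> q5 -1-> q4 -2-> q5 -1-> q4 -2-> q5 -2-> q5 -1-> q4
First repeat at step 4: q5 was already visited.

So i = 3, j = 4, giving x = w[0:3] = 222, y = w[3:4] = 2, z = w[4:10] = 121221.
Check: |xy| = 4 ≤ 8 and |y| = 1 ≥ 1. Reading y takes D from q5 back to q5, so every xyⁱz is accepted.
Pumping length from the standard proof: p = 8 (the number of states). The repeated state found above gives |xy| = j ≤ 8 and |y| = j − i ≥ 1.

2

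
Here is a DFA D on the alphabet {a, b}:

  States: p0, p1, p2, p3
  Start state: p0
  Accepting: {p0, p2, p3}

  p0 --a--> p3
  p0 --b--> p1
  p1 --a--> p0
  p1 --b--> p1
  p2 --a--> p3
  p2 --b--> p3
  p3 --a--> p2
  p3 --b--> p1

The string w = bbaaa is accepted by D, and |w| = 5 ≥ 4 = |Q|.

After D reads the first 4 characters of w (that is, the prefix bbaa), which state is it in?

p3

State sequence: p0 -b-> p1 -b-> p1 -a-> p0 -a-> p3

After reading 4 characters, D is in state p3.
(This kind of state-tracing is the core of the pumping-lemma construction: with 4 states, pigeonhole forces a repeat within the first 4 steps.)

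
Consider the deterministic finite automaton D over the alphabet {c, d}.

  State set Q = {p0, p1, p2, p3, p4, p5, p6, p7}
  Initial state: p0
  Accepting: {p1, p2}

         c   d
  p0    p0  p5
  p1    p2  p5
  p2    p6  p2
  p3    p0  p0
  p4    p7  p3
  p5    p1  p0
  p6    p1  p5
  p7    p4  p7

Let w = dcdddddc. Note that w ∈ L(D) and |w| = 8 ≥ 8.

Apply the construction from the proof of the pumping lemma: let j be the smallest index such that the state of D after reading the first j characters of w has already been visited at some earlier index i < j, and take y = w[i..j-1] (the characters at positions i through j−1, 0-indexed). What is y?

Run of D on w = d c d d d d d c:
  step 0: p0  (start)
  step 1: p5  (read d: p0→p5)
  step 2: p1  (read c: p5→p1)
  step 3: p5  (read d: p1→p5)   ← first repeat (p5 seen earlier)
  step 4: p0  (read d: p5→p0)
  step 5: p5  (read d: p0→p5)
  step 6: p0  (read d: p5→p0)
  step 7: p5  (read d: p0→p5)
  step 8: p1  (read c: p5→p1)

So i = 1, j = 3, giving x = w[0:1] = d, y = w[1:3] = cd, z = w[3:8] = ddddc.
Check: |xy| = 3 ≤ 8 and |y| = 2 ≥ 1. Reading y takes D from p5 back to p5, so every xyⁱz is accepted.
Since D has 8 states, any run of length ≥ 8 visits 8+1 states, so by pigeonhole some state repeats within the first 8 steps — that repeat gives the pumpable loop.

cd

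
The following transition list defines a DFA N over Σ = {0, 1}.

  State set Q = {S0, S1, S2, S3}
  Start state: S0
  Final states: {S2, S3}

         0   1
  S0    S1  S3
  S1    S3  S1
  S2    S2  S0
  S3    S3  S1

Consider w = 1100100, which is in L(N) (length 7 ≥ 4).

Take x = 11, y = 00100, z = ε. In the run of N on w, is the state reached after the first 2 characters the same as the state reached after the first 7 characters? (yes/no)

State sequence: S0 -1-> S3 -1-> S1 -0-> S3 -0-> S3 -1-> S1 -0-> S3 -0-> S3

After x (step 2): S1. After xy (step 7): S3.
They differ (S1 ≠ S3), so y is not a cycle from the state after x; this split is not the one the pumping-lemma construction produces, and pumping y need not keep the string in L(N).

no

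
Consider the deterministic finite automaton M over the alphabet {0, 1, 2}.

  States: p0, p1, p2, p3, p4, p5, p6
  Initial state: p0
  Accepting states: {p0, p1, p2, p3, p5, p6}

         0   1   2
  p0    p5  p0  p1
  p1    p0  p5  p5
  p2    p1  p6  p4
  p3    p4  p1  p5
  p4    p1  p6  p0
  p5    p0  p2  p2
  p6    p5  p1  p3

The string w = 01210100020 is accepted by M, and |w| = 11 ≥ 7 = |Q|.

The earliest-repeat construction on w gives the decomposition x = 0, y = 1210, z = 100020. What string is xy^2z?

012101210100020

xy^2z = 0·1210·1210·100020 = 012101210100020.
Reading y = 1210 takes M from p5 back to p5, so after x·y·y the machine is still in p5, and z then leads to the accepting state p1. Hence 012101210100020 ∈ L(M).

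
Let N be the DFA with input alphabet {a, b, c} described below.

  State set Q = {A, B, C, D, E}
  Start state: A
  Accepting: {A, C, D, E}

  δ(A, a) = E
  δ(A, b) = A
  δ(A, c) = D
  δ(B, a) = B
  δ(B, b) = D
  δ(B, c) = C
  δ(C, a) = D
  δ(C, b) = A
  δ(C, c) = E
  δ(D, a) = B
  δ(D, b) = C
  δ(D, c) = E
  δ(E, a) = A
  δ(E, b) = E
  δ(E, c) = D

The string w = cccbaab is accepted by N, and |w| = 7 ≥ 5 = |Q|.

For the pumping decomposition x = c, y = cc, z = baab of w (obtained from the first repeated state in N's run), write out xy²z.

cccccbaab

xy^2z = c·cc·cc·baab = cccccbaab.
Reading y = cc takes N from D back to D, so after x·y·y the machine is still in D, and z then leads to the accepting state D. Hence cccccbaab ∈ L(N).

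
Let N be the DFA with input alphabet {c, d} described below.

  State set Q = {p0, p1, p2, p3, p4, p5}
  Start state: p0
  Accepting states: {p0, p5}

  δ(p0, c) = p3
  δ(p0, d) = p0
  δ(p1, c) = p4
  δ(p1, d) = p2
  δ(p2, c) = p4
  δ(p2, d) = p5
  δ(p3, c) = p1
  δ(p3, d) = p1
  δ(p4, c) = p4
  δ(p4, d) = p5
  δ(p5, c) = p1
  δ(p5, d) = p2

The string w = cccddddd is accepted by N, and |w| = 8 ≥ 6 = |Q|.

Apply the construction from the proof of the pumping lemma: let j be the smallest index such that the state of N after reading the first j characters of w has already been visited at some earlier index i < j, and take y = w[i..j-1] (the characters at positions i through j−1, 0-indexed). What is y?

dd

Run of N on w = c c c d d d d d:
  step 0: p0  (start)
  step 1: p3  (read c: p0→p3)
  step 2: p1  (read c: p3→p1)
  step 3: p4  (read c: p1→p4)
  step 4: p5  (read d: p4→p5)
  step 5: p2  (read d: p5→p2)
  step 6: p5  (read d: p2→p5)   ← first repeat (p5 seen earlier)
  step 7: p2  (read d: p5→p2)
  step 8: p5  (read d: p2→p5)

So i = 4, j = 6, giving x = w[0:4] = cccd, y = w[4:6] = dd, z = w[6:8] = dd.
Check: |xy| = 6 ≤ 6 and |y| = 2 ≥ 1. Reading y takes N from p5 back to p5, so every xyⁱz is accepted.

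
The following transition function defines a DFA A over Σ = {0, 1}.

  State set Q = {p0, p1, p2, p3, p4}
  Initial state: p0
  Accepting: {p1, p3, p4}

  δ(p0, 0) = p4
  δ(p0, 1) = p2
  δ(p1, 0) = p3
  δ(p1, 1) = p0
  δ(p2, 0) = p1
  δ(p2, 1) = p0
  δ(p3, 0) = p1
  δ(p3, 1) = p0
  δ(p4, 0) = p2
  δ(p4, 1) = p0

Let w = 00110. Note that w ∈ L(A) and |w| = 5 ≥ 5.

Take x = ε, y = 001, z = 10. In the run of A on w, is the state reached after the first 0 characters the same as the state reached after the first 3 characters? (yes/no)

yes

Run of A on the first 3 characters of w = 0 0 1:
  step 0: p0  (start)
  step 1: p4  (read 0: p0→p4)
  step 2: p2  (read 0: p4→p2)
  step 3: p0  (read 1: p2→p0)

After x (step 0): p0. After xy (step 3): p0.
They match, so y = 001 drives A around a cycle from p0 back to itself; pumping y any number of times keeps A in p0 before reading z, and xyⁱz ∈ L(A) for every i ≥ 0.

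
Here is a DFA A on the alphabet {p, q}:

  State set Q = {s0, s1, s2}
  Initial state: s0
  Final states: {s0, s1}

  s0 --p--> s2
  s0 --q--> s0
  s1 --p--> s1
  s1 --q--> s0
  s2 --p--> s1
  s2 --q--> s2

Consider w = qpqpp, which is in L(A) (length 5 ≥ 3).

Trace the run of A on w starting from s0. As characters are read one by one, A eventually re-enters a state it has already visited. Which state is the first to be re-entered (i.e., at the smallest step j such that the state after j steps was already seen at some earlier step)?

Run of A on w = q p q p p:
  step 0: s0  (start)
  step 1: s0  (read q: s0→s0)   ← first repeat (s0 seen earlier)
  step 2: s2  (read p: s0→s2)
  step 3: s2  (read q: s2→s2)
  step 4: s1  (read p: s2→s1)
  step 5: s1  (read p: s1→s1)

The earliest repeat is at step j = 1: A is in s0, which it already visited at step i = 0.
The DFA has 3 states, so the proof of the pumping lemma guarantees a repeated state among the first 3+1 visited; the segment between the two visits is the pumpable y.

s0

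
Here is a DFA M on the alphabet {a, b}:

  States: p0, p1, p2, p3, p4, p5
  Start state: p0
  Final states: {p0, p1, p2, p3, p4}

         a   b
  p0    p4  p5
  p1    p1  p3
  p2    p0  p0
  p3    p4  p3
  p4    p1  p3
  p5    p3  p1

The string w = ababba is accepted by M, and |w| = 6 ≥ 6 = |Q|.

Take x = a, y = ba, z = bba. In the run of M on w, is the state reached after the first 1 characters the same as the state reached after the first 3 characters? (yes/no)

State sequence: p0 -a-> p4 -b-> p3 -a-> p4

After x (step 1): p4. After xy (step 3): p4.
They match, so y = ba drives M around a cycle from p4 back to itself; pumping y any number of times keeps M in p4 before reading z, and xyⁱz ∈ L(M) for every i ≥ 0.

yes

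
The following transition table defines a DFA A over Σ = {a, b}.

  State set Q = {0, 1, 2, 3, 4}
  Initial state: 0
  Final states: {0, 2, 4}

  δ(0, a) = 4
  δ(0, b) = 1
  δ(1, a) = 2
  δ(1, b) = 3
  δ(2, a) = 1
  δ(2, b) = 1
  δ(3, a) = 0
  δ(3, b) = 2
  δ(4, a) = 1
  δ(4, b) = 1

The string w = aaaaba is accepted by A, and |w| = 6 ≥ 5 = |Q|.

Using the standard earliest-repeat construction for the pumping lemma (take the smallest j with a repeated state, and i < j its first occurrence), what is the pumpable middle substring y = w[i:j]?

aa

State sequence: 0 -a-> 4 -a-> 1 -a-> 2 -a-> 1 -b-> 3 -a-> 0
First repeat at step 4: 1 was already visited.

So i = 2, j = 4, giving x = w[0:2] = aa, y = w[2:4] = aa, z = w[4:6] = ba.
Check: |xy| = 4 ≤ 5 and |y| = 2 ≥ 1. Reading y takes A from 1 back to 1, so every xyⁱz is accepted.
With |Q| = 5, pigeonhole forces a state repeat no later than step 5; the substring read between the first and second visits to that state can be pumped.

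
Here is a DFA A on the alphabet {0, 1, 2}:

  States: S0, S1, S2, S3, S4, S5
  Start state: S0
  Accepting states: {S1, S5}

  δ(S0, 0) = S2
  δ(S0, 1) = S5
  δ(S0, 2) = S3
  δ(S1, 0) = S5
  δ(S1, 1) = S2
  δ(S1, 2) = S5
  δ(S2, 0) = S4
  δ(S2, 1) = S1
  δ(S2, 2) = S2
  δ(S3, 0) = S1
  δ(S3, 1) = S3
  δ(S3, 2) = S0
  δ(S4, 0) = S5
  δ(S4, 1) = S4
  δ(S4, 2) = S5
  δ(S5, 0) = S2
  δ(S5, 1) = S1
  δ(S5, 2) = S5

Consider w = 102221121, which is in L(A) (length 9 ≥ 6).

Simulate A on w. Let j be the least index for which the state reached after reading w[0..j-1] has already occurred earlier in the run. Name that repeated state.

Run of A on w = 1 0 2 2 2 1 1 2 1:
  step 0: S0  (start)
  step 1: S5  (read 1: S0→S5)
  step 2: S2  (read 0: S5→S2)
  step 3: S2  (read 2: S2→S2)   ← first repeat (S2 seen earlier)
  step 4: S2  (read 2: S2→S2)
  step 5: S2  (read 2: S2→S2)
  step 6: S1  (read 1: S2→S1)
  step 7: S2  (read 1: S1→S2)
  step 8: S2  (read 2: S2→S2)
  step 9: S1  (read 1: S2→S1)

The earliest repeat is at step j = 3: A is in S2, which it already visited at step i = 2.
Since A has 6 states, any run of length ≥ 6 visits 6+1 states, so by pigeonhole some state repeats within the first 6 steps — that repeat gives the pumpable loop.

S2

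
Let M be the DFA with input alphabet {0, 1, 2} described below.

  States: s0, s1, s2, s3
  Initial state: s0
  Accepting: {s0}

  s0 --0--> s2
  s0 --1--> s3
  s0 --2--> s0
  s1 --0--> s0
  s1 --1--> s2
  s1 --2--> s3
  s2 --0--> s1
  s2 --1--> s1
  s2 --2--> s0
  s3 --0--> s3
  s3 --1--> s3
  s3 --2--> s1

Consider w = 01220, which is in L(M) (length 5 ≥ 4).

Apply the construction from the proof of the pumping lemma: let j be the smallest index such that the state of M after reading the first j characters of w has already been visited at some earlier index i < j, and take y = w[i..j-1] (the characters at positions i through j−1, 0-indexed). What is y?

Run of M on w = 0 1 2 2 0:
  step 0: s0  (start)
  step 1: s2  (read 0: s0→s2)
  step 2: s1  (read 1: s2→s1)
  step 3: s3  (read 2: s1→s3)
  step 4: s1  (read 2: s3→s1)   ← first repeat (s1 seen earlier)
  step 5: s0  (read 0: s1→s0)

So i = 2, j = 4, giving x = w[0:2] = 01, y = w[2:4] = 22, z = w[4:5] = 0.
Check: |xy| = 4 ≤ 4 and |y| = 2 ≥ 1. Reading y takes M from s1 back to s1, so every xyⁱz is accepted.

22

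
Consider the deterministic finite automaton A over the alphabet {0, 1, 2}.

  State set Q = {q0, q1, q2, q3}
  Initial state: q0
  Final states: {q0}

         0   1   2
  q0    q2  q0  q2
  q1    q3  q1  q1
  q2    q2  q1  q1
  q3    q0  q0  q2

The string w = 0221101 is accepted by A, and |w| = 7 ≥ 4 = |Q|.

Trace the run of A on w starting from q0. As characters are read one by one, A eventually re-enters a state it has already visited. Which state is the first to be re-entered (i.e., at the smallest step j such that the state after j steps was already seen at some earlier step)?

q1

Run of A on w = 0 2 2 1 1 0 1:
  step 0: q0  (start)
  step 1: q2  (read 0: q0→q2)
  step 2: q1  (read 2: q2→q1)
  step 3: q1  (read 2: q1→q1)   ← first repeat (q1 seen earlier)
  step 4: q1  (read 1: q1→q1)
  step 5: q1  (read 1: q1→q1)
  step 6: q3  (read 0: q1→q3)
  step 7: q0  (read 1: q3→q0)

The earliest repeat is at step j = 3: A is in q1, which it already visited at step i = 2.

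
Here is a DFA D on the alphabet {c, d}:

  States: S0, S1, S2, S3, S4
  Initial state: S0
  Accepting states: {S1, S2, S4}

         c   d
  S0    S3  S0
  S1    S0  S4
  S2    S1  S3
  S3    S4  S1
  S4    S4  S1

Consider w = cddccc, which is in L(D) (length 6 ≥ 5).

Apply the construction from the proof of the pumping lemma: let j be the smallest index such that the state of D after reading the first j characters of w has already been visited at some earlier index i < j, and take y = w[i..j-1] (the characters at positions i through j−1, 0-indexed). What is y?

Run of D on w = c d d c c c:
  step 0: S0  (start)
  step 1: S3  (read c: S0→S3)
  step 2: S1  (read d: S3→S1)
  step 3: S4  (read d: S1→S4)
  step 4: S4  (read c: S4→S4)   ← first repeat (S4 seen earlier)
  step 5: S4  (read c: S4→S4)
  step 6: S4  (read c: S4→S4)

So i = 3, j = 4, giving x = w[0:3] = cdd, y = w[3:4] = c, z = w[4:6] = cc.
Check: |xy| = 4 ≤ 5 and |y| = 1 ≥ 1. Reading y takes D from S4 back to S4, so every xyⁱz is accepted.
Pumping length from the standard proof: p = 5 (the number of states). The repeated state found above gives |xy| = j ≤ 5 and |y| = j − i ≥ 1.

c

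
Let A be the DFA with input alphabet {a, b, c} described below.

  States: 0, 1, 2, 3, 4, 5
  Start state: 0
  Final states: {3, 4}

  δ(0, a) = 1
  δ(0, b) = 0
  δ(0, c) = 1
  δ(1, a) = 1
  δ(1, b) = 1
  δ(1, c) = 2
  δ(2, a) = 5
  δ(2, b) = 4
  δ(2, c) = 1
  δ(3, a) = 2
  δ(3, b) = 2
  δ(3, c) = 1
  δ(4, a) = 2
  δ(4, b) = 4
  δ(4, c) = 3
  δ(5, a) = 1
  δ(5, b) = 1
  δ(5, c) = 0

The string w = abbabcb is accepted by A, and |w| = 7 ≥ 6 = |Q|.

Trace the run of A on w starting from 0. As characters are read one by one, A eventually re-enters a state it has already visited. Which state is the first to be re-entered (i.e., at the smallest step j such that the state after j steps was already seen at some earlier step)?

State sequence: 0 -a-> 1 -b-> 1 -b-> 1 -a-> 1 -b-> 1 -c-> 2 -b-> 4
First repeat at step 2: 1 was already visited.

The earliest repeat is at step j = 2: A is in 1, which it already visited at step i = 1.
Since A has 6 states, any run of length ≥ 6 visits 6+1 states, so by pigeonhole some state repeats within the first 6 steps — that repeat gives the pumpable loop.

1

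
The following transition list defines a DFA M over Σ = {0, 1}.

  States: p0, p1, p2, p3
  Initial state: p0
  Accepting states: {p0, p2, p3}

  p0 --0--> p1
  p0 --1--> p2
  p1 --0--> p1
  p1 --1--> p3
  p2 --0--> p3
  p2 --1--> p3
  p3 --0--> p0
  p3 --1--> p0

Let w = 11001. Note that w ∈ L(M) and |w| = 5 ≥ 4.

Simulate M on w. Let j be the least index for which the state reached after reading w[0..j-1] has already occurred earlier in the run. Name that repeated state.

Run of M on w = 1 1 0 0 1:
  step 0: p0  (start)
  step 1: p2  (read 1: p0→p2)
  step 2: p3  (read 1: p2→p3)
  step 3: p0  (read 0: p3→p0)   ← first repeat (p0 seen earlier)
  step 4: p1  (read 0: p0→p1)
  step 5: p3  (read 1: p1→p3)

The earliest repeat is at step j = 3: M is in p0, which it already visited at step i = 0.
Pumping length from the standard proof: p = 4 (the number of states). The repeated state found above gives |xy| = j ≤ 4 and |y| = j − i ≥ 1.

p0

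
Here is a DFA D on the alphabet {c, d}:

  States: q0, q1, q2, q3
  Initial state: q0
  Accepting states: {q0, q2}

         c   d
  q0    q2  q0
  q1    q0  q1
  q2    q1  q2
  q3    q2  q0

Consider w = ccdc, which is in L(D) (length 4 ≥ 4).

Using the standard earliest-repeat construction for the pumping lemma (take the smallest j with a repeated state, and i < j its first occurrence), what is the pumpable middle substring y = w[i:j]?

Run of D on w = c c d c:
  step 0: q0  (start)
  step 1: q2  (read c: q0→q2)
  step 2: q1  (read c: q2→q1)
  step 3: q1  (read d: q1→q1)   ← first repeat (q1 seen earlier)
  step 4: q0  (read c: q1→q0)

So i = 2, j = 3, giving x = w[0:2] = cc, y = w[2:3] = d, z = w[3:4] = c.
Check: |xy| = 3 ≤ 4 and |y| = 1 ≥ 1. Reading y takes D from q1 back to q1, so every xyⁱz is accepted.

d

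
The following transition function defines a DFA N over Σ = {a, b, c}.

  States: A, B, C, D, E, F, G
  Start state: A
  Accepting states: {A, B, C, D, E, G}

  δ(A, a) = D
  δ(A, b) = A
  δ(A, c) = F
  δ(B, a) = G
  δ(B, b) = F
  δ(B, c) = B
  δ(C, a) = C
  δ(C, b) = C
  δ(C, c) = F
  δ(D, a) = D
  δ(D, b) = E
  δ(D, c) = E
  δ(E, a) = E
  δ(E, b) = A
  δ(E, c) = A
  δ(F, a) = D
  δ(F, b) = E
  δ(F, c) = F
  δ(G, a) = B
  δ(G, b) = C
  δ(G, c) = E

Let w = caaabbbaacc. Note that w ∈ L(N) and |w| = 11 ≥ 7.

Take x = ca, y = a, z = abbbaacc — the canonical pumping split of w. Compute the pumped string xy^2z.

caaaabbbaacc

xy^2z = ca·a·a·abbbaacc = caaaabbbaacc.
Reading y = a takes N from D back to D, so after x·y·y the machine is still in D, and z then leads to the accepting state A. Hence caaaabbbaacc ∈ L(N).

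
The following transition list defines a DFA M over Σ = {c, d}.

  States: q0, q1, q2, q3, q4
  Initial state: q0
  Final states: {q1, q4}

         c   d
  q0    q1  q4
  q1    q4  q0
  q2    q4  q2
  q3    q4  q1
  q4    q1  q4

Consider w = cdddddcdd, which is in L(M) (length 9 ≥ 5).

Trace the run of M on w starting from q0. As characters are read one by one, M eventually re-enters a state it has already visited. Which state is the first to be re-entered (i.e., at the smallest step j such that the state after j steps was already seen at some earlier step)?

State sequence: q0 -c-> q1 -d-> q0 -d-> q4 -d-> q4 -d-> q4 -d-> q4 -c-> q1 -d-> q0 -d-> q4
First repeat at step 2: q0 was already visited.

The earliest repeat is at step j = 2: M is in q0, which it already visited at step i = 0.

q0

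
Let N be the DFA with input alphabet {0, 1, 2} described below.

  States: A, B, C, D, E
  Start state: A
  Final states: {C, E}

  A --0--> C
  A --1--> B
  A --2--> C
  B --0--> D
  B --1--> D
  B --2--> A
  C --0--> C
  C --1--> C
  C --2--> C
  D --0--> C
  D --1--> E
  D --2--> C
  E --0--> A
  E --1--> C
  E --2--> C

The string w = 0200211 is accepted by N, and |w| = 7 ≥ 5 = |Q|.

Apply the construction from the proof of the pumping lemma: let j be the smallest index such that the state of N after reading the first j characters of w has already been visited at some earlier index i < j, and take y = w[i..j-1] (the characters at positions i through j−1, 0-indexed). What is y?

State sequence: A -0-> C -2-> C -0-> C -0-> C -2-> C -1-> C -1-> C
First repeat at step 2: C was already visited.

So i = 1, j = 2, giving x = w[0:1] = 0, y = w[1:2] = 2, z = w[2:7] = 00211.
Check: |xy| = 2 ≤ 5 and |y| = 1 ≥ 1. Reading y takes N from C back to C, so every xyⁱz is accepted.

2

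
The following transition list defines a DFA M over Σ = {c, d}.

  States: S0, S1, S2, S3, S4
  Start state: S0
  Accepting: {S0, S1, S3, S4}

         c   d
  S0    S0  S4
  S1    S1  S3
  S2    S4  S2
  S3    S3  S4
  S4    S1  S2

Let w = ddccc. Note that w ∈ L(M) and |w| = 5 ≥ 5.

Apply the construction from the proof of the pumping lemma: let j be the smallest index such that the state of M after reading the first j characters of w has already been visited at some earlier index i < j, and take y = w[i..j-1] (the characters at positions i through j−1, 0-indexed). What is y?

dc

State sequence: S0 -d-> S4 -d-> S2 -c-> S4 -c-> S1 -c-> S1
First repeat at step 3: S4 was already visited.

So i = 1, j = 3, giving x = w[0:1] = d, y = w[1:3] = dc, z = w[3:5] = cc.
Check: |xy| = 3 ≤ 5 and |y| = 2 ≥ 1. Reading y takes M from S4 back to S4, so every xyⁱz is accepted.
With |Q| = 5, pigeonhole forces a state repeat no later than step 5; the substring read between the first and second visits to that state can be pumped.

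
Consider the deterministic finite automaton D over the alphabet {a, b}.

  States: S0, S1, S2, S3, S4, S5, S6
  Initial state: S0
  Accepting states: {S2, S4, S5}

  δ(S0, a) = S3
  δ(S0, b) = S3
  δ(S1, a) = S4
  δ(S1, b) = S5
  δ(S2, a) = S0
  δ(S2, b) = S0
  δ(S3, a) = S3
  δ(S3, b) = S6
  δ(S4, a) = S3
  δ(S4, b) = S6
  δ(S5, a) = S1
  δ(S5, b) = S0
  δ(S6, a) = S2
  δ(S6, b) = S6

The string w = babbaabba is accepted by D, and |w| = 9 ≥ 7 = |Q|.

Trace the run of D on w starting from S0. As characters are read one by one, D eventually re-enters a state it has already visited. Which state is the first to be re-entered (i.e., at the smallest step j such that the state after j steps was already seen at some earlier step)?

State sequence: S0 -b-> S3 -a-> S3 -b-> S6 -b-> S6 -a-> S2 -a-> S0 -b-> S3 -b-> S6 -a-> S2
First repeat at step 2: S3 was already visited.

The earliest repeat is at step j = 2: D is in S3, which it already visited at step i = 1.
The DFA has 7 states, so the proof of the pumping lemma guarantees a repeated state among the first 7+1 visited; the segment between the two visits is the pumpable y.

S3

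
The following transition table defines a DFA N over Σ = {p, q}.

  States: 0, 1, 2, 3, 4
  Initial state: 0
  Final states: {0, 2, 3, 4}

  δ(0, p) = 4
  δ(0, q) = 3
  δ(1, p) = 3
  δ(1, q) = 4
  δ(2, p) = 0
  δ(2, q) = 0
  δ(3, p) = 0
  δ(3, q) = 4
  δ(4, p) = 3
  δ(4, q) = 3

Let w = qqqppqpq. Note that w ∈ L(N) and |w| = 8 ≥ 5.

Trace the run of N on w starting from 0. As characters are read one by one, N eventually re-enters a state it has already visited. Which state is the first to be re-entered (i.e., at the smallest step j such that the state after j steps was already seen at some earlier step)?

3

State sequence: 0 -q-> 3 -q-> 4 -q-> 3 -p-> 0 -p-> 4 -q-> 3 -p-> 0 -q-> 3
First repeat at step 3: 3 was already visited.

The earliest repeat is at step j = 3: N is in 3, which it already visited at step i = 1.
The DFA has 5 states, so the proof of the pumping lemma guarantees a repeated state among the first 5+1 visited; the segment between the two visits is the pumpable y.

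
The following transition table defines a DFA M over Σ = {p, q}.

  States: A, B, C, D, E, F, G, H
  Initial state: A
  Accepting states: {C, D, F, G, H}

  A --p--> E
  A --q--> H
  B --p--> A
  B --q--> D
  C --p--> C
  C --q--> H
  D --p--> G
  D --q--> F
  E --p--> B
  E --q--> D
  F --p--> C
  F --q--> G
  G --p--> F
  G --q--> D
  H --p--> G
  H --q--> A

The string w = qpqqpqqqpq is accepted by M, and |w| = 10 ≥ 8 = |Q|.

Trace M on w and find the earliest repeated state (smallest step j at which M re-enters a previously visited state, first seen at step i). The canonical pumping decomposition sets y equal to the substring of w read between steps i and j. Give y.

State sequence: A -q-> H -p-> G -q-> D -q-> F -p-> C -q-> H -q-> A -q-> H -p-> G -q-> D
First repeat at step 6: H was already visited.

So i = 1, j = 6, giving x = w[0:1] = q, y = w[1:6] = pqqpq, z = w[6:10] = qqpq.
Check: |xy| = 6 ≤ 8 and |y| = 5 ≥ 1. Reading y takes M from H back to H, so every xyⁱz is accepted.
Since M has 8 states, any run of length ≥ 8 visits 8+1 states, so by pigeonhole some state repeats within the first 8 steps — that repeat gives the pumpable loop.

pqqpq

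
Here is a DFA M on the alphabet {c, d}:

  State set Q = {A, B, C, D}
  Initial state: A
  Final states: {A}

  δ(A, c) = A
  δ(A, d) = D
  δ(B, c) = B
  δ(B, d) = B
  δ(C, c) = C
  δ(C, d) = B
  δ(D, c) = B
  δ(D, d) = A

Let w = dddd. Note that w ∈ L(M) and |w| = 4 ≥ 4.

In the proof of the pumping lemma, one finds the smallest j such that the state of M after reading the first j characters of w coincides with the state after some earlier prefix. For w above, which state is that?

Run of M on w = d d d d:
  step 0: A  (start)
  step 1: D  (read d: A→D)
  step 2: A  (read d: D→A)   ← first repeat (A seen earlier)
  step 3: D  (read d: A→D)
  step 4: A  (read d: D→A)

The earliest repeat is at step j = 2: M is in A, which it already visited at step i = 0.
Pumping length from the standard proof: p = 4 (the number of states). The repeated state found above gives |xy| = j ≤ 4 and |y| = j − i ≥ 1.

A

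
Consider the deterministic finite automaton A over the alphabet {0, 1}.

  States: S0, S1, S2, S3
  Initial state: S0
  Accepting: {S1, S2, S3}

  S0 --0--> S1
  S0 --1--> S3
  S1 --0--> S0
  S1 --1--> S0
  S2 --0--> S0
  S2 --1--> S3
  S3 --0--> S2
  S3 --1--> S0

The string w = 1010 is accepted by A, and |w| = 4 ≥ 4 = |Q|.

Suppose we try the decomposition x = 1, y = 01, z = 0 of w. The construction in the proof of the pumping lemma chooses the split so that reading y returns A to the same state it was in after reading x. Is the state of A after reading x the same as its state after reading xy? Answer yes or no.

yes

State sequence: S0 -1-> S3 -0-> S2 -1-> S3

After x (step 1): S3. After xy (step 3): S3.
They match, so y = 01 drives A around a cycle from S3 back to itself; pumping y any number of times keeps A in S3 before reading z, and xyⁱz ∈ L(A) for every i ≥ 0.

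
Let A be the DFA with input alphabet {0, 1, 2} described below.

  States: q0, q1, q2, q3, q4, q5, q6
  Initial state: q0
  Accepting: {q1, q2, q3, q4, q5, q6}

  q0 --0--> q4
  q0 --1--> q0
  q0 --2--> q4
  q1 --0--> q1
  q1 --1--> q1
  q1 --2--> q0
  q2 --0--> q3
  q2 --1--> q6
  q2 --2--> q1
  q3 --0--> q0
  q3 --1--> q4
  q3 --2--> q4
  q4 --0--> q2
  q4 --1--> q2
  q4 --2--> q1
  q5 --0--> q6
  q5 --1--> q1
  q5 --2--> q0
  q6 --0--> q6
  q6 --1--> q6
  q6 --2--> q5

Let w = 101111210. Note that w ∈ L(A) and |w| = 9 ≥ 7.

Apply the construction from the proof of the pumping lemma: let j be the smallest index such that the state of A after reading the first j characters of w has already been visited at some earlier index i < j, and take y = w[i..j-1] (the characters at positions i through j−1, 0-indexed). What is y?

State sequence: q0 -1-> q0 -0-> q4 -1-> q2 -1-> q6 -1-> q6 -1-> q6 -2-> q5 -1-> q1 -0-> q1
First repeat at step 1: q0 was already visited.

So i = 0, j = 1, giving x = w[0:0] = ε, y = w[0:1] = 1, z = w[1:9] = 01111210.
Check: |xy| = 1 ≤ 7 and |y| = 1 ≥ 1. Reading y takes A from q0 back to q0, so every xyⁱz is accepted.
Since A has 7 states, any run of length ≥ 7 visits 7+1 states, so by pigeonhole some state repeats within the first 7 steps — that repeat gives the pumpable loop.

1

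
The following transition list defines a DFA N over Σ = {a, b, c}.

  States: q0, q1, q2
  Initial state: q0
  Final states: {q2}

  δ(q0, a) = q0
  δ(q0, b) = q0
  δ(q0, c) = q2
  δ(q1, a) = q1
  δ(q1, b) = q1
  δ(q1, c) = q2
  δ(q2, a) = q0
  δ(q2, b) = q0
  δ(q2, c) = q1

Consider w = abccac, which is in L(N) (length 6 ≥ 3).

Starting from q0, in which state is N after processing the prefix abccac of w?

q2

State sequence: q0 -a-> q0 -b-> q0 -c-> q2 -c-> q1 -a-> q1 -c-> q2

After reading 6 characters, N is in state q2.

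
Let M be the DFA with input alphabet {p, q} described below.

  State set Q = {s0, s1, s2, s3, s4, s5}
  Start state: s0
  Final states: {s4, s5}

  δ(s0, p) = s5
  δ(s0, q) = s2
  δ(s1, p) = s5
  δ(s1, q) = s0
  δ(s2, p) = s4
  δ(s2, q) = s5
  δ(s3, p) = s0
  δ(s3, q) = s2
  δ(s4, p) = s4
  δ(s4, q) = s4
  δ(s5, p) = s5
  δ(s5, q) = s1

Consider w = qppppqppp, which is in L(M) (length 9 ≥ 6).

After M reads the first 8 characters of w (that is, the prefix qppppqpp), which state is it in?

State sequence: s0 -q-> s2 -p-> s4 -p-> s4 -p-> s4 -p-> s4 -q-> s4 -p-> s4 -p-> s4

After reading 8 characters, M is in state s4.

s4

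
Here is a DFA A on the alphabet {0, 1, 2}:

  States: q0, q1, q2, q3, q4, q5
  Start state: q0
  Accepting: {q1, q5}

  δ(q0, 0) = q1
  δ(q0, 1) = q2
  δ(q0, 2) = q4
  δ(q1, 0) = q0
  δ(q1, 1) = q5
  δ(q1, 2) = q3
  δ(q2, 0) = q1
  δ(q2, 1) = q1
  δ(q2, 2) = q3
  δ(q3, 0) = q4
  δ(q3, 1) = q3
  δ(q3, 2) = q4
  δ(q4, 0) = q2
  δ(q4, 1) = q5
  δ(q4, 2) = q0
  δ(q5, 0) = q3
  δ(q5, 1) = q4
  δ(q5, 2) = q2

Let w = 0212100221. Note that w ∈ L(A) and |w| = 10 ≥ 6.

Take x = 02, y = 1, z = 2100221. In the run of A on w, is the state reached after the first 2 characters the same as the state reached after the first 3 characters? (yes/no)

State sequence: q0 -0-> q1 -2-> q3 -1-> q3

After x (step 2): q3. After xy (step 3): q3.
They match, so y = 1 drives A around a cycle from q3 back to itself; pumping y any number of times keeps A in q3 before reading z, and xyⁱz ∈ L(A) for every i ≥ 0.

yes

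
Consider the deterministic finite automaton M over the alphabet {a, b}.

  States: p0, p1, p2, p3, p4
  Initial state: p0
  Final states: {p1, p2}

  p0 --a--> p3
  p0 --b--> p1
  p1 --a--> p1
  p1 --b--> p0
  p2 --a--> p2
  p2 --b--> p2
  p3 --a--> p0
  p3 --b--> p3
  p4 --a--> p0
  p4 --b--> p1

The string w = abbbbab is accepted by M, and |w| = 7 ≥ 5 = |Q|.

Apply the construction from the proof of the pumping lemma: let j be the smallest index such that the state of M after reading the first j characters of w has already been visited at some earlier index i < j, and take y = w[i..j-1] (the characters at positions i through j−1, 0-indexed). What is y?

Run of M on w = a b b b b a b:
  step 0: p0  (start)
  step 1: p3  (read a: p0→p3)
  step 2: p3  (read b: p3→p3)   ← first repeat (p3 seen earlier)
  step 3: p3  (read b: p3→p3)
  step 4: p3  (read b: p3→p3)
  step 5: p3  (read b: p3→p3)
  step 6: p0  (read a: p3→p0)
  step 7: p1  (read b: p0→p1)

So i = 1, j = 2, giving x = w[0:1] = a, y = w[1:2] = b, z = w[2:7] = bbbab.
Check: |xy| = 2 ≤ 5 and |y| = 1 ≥ 1. Reading y takes M from p3 back to p3, so every xyⁱz is accepted.
Since M has 5 states, any run of length ≥ 5 visits 5+1 states, so by pigeonhole some state repeats within the first 5 steps — that repeat gives the pumpable loop.

b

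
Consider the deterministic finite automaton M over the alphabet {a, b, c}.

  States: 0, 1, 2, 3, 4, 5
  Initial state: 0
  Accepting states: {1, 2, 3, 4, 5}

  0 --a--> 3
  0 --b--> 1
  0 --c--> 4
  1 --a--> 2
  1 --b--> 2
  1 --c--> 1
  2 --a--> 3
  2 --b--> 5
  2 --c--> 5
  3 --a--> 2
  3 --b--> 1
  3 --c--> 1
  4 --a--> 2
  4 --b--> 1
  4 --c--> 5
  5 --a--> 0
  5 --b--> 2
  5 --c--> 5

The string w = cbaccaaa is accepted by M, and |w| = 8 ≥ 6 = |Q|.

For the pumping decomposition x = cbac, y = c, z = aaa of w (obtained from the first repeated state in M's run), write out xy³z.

cbaccccaaa

xy^3z = cbac·c·c·c·aaa = cbaccccaaa.
Reading y = c takes M from 5 back to 5, so after x·y·y·y the machine is still in 5, and z then leads to the accepting state 2. Hence cbaccccaaa ∈ L(M).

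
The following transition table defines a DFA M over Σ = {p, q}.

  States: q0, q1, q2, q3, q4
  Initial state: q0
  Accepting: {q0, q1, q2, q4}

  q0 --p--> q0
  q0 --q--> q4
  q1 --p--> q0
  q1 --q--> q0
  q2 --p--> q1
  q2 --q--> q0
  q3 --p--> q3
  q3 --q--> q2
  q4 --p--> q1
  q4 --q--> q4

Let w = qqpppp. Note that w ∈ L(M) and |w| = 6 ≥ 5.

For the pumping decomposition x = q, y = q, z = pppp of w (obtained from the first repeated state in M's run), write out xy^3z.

qqqqpppp

xy^3z = q·q·q·q·pppp = qqqqpppp.
Reading y = q takes M from q4 back to q4, so after x·y·y·y the machine is still in q4, and z then leads to the accepting state q0. Hence qqqqpppp ∈ L(M).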